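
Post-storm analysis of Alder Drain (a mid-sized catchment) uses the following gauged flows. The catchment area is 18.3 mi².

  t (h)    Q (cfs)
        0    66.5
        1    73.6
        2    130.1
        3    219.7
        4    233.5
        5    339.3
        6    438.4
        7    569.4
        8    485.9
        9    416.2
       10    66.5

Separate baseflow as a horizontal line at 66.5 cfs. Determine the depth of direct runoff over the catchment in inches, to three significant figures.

Direct runoff: 0.0, 7.1, 63.6, 153.2, 167.0, 272.8, 371.9, 502.9, 419.4, 349.7, 0.0 cfs; ΣQ_DR = 2308 cfs.
V = ΣQ_DR · Δt = 2308 × 3600 s = 8.307 × 10^6 ft³.
Over A = 18.3 mi², depth = V / A = 0.195 in.

d ≈ 0.195 in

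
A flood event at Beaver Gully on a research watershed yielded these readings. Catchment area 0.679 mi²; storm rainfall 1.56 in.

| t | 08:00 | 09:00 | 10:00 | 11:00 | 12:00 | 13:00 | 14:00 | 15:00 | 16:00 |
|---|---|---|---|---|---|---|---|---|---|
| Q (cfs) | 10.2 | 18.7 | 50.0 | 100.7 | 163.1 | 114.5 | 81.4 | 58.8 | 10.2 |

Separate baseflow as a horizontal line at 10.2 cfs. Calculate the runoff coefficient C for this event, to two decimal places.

C ≈ 0.75

ΣQ_DR = 515.8 cfs; V = ΣQ_DR·Δt = 1.857 × 10^6 ft³.
Runoff depth d = V / A = 1.177 in.
C = d / P = 1.177 / 1.56 = 0.75.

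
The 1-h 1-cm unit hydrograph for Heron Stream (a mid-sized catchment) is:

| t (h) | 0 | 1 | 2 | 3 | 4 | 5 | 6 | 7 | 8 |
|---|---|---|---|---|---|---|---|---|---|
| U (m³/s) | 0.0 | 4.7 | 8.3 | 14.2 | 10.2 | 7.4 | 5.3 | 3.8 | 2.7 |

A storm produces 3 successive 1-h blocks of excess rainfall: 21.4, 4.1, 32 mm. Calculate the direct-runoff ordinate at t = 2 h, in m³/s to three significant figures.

By discrete convolution, Q_j = Σ (P_i / 10 mm) · U_{j−i}.
At t = 2 h (j=2): Q = (21.4/10)·8.3 + (4.1/10)·4.7 + (32/10)·0.0 = 19.7 m³/s.

Q ≈ 19.7 m³/s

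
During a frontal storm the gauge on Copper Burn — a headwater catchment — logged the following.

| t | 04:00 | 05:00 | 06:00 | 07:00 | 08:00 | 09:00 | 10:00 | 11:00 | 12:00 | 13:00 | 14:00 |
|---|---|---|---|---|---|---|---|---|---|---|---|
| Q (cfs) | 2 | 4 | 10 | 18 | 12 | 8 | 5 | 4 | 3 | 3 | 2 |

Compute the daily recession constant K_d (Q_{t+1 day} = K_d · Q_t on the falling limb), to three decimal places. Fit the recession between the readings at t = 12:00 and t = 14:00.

Between t = 12:00 and t = 14:00 the flow falls from 3 to 2 cfs over 2×1 h = 2 h.
Per-interval ratio K = (2/3)^(1/2) = 0.8165; K_d = K^(24/1) = 0.008.

K_d ≈ 0.008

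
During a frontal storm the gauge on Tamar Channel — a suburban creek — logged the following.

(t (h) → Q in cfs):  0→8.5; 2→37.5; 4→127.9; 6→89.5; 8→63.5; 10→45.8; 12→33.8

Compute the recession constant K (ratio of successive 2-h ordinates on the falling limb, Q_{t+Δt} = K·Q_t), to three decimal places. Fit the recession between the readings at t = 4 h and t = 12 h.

K ≈ 0.717

Using the recession-limb readings at t = 4 h and t = 12 h: Q falls from 127.9 to 33.8 cfs over 4 intervals.
K = (Q₂/Q₁)^(1/4) = (33.8/127.9)^(1/4) = 0.717.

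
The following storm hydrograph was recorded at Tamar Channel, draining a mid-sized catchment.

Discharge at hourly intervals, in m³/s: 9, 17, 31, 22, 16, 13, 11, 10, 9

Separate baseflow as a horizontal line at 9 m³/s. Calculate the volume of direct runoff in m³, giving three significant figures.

V ≈ 2.05 × 10^5 m³

Direct-runoff ordinates (Q − Q_b): 0.0, 8.0, 22.0, 13.0, 7.0, 4.0, 2.0, 1.0, 0.0 m³/s.
ΣQ_DR = 57.00 m³/s.
With Δt = 1 h = 3600 s, V = ΣQ_DR · Δt = 57.00 × 3600 = 2.05 × 10^5 m³.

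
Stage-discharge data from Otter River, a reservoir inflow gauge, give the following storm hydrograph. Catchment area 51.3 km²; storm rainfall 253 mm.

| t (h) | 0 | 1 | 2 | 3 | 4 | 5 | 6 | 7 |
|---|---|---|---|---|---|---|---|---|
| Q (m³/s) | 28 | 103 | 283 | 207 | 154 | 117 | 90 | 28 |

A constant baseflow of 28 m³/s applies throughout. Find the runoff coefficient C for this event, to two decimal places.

ΣQ_DR = 786.0 m³/s; V = ΣQ_DR·Δt = 2.830 × 10^6 m³.
Runoff depth d = V / A = 55.16 mm.
C = d / P = 55.16 / 253 = 0.22.

C ≈ 0.22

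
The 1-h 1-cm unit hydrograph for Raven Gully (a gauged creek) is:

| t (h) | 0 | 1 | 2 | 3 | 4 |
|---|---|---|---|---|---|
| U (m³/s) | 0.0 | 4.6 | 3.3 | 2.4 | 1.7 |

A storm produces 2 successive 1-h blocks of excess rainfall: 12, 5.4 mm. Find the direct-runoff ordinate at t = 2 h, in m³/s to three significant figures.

By discrete convolution, Q_j = Σ (P_i / 10 mm) · U_{j−i}.
At t = 2 h (j=2): Q = (12/10)·3.3 + (5.4/10)·4.6 = 6.44 m³/s.

Q ≈ 6.44 m³/s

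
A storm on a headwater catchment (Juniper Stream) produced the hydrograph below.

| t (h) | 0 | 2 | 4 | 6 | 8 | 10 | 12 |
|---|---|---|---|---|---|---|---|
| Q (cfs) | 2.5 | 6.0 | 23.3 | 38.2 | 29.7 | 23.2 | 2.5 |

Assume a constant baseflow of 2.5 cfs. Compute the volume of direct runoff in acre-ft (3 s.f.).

V ≈ 17.8 acre-ft

Direct-runoff ordinates (Q − Q_b): 0.0, 3.5, 20.8, 35.7, 27.2, 20.7, 0.0 cfs.
ΣQ_DR = 107.9 cfs.
With Δt = 2 h = 7200 s, V = ΣQ_DR · Δt = 107.9 × 7200 = 7.77 × 10^5 ft³ = 17.8 acre-ft.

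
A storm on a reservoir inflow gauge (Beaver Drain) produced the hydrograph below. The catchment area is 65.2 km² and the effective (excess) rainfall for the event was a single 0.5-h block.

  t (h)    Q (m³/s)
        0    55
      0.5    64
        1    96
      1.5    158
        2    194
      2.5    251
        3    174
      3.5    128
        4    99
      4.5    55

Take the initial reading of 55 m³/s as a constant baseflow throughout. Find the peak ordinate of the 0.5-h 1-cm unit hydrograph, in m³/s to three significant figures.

Direct runoff: 0.0, 9.0, 41.0, 103.0, 139.0, 196.0, 119.0, 73.0, 44.0, 0.0 m³/s; ΣQ_DR = 724.0 m³/s, peak = 196.0 m³/s.
Runoff depth d = ΣQ_DR·Δt / A = 724.0 × 1800 / (65.2 km²) = 19.99 mm.
The 1-cm UH is the DRH scaled by (10 mm)/d, so U_p = 196.0 × 10/19.99 = 98.1 m³/s.

U_p ≈ 98.1 m³/s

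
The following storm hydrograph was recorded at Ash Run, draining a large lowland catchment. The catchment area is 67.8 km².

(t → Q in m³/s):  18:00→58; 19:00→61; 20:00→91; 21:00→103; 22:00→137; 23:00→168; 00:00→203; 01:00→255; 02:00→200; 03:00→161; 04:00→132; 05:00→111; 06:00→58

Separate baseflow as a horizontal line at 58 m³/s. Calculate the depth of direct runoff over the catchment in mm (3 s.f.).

Direct runoff: 0.0, 3.0, 33.0, 45.0, 79.0, 110.0, 145.0, 197.0, 142.0, 103.0, 74.0, 53.0, 0.0 m³/s; ΣQ_DR = 984.0 m³/s.
V = ΣQ_DR · Δt = 984.0 × 3600 s = 3.542 × 10^6 m³.
Over A = 67.8 km², depth = V / A = 52.2 mm.

d ≈ 52.2 mm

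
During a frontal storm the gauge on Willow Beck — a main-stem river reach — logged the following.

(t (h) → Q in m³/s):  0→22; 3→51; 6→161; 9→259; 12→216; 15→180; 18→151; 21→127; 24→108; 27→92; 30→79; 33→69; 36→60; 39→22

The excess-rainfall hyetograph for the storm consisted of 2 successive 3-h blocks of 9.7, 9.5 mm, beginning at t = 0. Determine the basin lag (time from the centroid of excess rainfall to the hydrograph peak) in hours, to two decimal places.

Centroid of excess rainfall: t_c = Σ P_i·t̄_i / ΣP_i = 2.9844 h (block centres at 1.5, 4.5 h).
Hydrograph peak occurs at t = 9 h, so basin lag t_L = 9 − 2.9844 = 6.02 h.

t_L ≈ 6.02 h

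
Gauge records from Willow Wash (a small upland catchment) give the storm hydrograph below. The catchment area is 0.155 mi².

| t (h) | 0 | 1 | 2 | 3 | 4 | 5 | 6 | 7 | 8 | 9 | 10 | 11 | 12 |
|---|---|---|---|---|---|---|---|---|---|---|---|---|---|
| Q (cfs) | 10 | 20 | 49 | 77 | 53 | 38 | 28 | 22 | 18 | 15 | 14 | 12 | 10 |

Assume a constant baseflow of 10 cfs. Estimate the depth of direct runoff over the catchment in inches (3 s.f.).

Direct runoff: 0.0, 10.0, 39.0, 67.0, 43.0, 28.0, 18.0, 12.0, 8.0, 5.0, 4.0, 2.0, 0.0 cfs; ΣQ_DR = 236.0 cfs.
V = ΣQ_DR · Δt = 236.0 × 3600 s = 8.496 × 10^5 ft³.
Over A = 0.155 mi², depth = V / A = 2.36 in.

d ≈ 2.36 in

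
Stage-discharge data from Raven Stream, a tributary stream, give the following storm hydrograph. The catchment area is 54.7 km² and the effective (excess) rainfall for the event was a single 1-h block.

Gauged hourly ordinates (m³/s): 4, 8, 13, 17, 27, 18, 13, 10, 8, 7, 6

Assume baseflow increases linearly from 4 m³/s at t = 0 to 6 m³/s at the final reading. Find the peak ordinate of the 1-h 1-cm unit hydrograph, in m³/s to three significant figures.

U_p ≈ 44.4 m³/s

Direct runoff: 0.00, 3.80, 8.60, 12.40, 22.20, 13.00, 7.80, 4.60, 2.40, 1.20, 0.00 m³/s; ΣQ_DR = 76.00 m³/s, peak = 22.20 m³/s.
Runoff depth d = ΣQ_DR·Δt / A = 76.00 × 3600 / (54.7 km²) = 5.002 mm.
The 1-cm UH is the DRH scaled by (10 mm)/d, so U_p = 22.20 × 10/5.002 = 44.4 m³/s.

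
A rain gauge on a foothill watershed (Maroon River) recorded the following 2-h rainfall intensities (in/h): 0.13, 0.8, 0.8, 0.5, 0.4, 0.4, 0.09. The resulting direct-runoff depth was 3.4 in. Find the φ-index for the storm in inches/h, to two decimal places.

φ ≈ 0.24 in/h

Only the 5 blocks with intensity above φ contribute runoff: 0.8, 0.8, 0.5, 0.4, 0.4 in/h.
Σ(I−φ)·Δt = d  ⇒  (0.8+0.8+0.5+0.4+0.4 − 5φ)·2 = 3.4
φ = (2.900 − 3.4/2) / 5 = 0.24 in/h.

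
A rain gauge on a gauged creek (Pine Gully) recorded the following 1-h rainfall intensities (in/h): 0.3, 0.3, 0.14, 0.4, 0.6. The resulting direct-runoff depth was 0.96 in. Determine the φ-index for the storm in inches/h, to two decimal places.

Only the 4 blocks with intensity above φ contribute runoff: 0.3, 0.3, 0.4, 0.6 in/h.
Σ(I−φ)·Δt = d  ⇒  (0.3+0.3+0.4+0.6 − 4φ)·1 = 0.96
φ = (1.600 − 0.96/1) / 4 = 0.16 in/h.

φ ≈ 0.16 in/h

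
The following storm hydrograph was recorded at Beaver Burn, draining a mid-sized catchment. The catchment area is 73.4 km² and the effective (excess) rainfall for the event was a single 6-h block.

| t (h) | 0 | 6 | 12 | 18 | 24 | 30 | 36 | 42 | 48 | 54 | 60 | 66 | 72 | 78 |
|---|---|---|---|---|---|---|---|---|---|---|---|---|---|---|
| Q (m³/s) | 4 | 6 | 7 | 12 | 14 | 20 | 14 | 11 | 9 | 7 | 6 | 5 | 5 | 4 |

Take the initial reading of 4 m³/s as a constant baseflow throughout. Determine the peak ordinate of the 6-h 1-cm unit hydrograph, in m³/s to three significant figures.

Direct runoff: 0.0, 2.0, 3.0, 8.0, 10.0, 16.0, 10.0, 7.0, 5.0, 3.0, 2.0, 1.0, 1.0, 0.0 m³/s; ΣQ_DR = 68.00 m³/s, peak = 16.0 m³/s.
Runoff depth d = ΣQ_DR·Δt / A = 68.00 × 21600 / (73.4 km²) = 20.01 mm.
The 1-cm UH is the DRH scaled by (10 mm)/d, so U_p = 16.0 × 10/20.01 = 8.00 m³/s.

U_p ≈ 8.00 m³/s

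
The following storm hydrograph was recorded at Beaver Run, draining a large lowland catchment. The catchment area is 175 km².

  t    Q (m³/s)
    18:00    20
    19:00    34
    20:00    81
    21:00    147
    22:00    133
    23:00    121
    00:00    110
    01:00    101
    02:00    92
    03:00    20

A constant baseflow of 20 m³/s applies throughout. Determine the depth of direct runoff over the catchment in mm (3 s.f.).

d ≈ 13.6 mm

Direct runoff: 0.0, 14.0, 61.0, 127.0, 113.0, 101.0, 90.0, 81.0, 72.0, 0.0 m³/s; ΣQ_DR = 659.0 m³/s.
V = ΣQ_DR · Δt = 659.0 × 3600 s = 2.372 × 10^6 m³.
Over A = 175 km², depth = V / A = 13.6 mm.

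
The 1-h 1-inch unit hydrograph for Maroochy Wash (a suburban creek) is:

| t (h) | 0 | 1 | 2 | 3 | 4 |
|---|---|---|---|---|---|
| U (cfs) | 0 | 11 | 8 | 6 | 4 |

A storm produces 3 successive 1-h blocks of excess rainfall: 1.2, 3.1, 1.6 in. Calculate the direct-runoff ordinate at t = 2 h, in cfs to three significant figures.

By discrete convolution, Q_j = Σ (P_i / 1 in) · U_{j−i}.
At t = 2 h (j=2): Q = (1.2/1)·8 + (3.1/1)·11 + (1.6/1)·0 = 43.7 cfs.

Q ≈ 43.7 cfs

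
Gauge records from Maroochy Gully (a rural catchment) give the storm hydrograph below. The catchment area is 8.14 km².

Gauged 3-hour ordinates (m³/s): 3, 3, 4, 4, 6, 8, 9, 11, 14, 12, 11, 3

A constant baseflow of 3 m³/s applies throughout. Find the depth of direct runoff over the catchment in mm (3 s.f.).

d ≈ 69.0 mm

Direct runoff: 0.0, 0.0, 1.0, 1.0, 3.0, 5.0, 6.0, 8.0, 11.0, 9.0, 8.0, 0.0 m³/s; ΣQ_DR = 52.00 m³/s.
V = ΣQ_DR · Δt = 52.00 × 10800 s = 5.616 × 10^5 m³.
Over A = 8.14 km², depth = V / A = 69.0 mm.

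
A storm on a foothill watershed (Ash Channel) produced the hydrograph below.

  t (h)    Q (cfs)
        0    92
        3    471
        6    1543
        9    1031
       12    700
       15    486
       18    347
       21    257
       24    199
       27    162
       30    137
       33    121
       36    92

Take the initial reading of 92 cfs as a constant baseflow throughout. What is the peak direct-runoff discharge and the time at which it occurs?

Q_p = 1451.0 cfs at t = 6 h

Subtracting baseflow gives direct-runoff ordinates: 0.0, 379.0, 1451.0, 939.0, 608.0, 394.0, 255.0, 165.0, 107.0, 70.0, 45.0, 29.0, 0.0 cfs.
The maximum is 1451.0 cfs, occurring at the reading for t = 6 h.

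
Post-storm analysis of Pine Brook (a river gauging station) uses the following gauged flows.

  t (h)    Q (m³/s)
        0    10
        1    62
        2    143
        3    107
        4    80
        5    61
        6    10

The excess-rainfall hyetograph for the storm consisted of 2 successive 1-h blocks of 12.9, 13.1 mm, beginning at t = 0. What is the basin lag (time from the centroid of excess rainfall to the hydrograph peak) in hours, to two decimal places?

t_L ≈ 1.00 h

Centroid of excess rainfall: t_c = Σ P_i·t̄_i / ΣP_i = 1.0038 h (block centres at 0.5, 1.5 h).
Hydrograph peak occurs at t = 2 h, so basin lag t_L = 2 − 1.0038 = 1.00 h.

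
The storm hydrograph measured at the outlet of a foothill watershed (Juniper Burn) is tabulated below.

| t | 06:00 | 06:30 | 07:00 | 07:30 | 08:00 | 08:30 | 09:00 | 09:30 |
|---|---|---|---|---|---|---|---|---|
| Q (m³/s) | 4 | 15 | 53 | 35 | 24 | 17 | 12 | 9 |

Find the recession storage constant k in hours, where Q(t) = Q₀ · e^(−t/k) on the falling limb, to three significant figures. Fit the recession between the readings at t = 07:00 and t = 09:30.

k ≈ 1.41 h

On the falling limb, Q drops from 53 to 9 m³/s between t = 07:00 and t = 09:30 (Δt = 2.5 h).
k = −Δt / ln(Q₂/Q₁) = −2.5 / ln(9/53) = 1.41 h.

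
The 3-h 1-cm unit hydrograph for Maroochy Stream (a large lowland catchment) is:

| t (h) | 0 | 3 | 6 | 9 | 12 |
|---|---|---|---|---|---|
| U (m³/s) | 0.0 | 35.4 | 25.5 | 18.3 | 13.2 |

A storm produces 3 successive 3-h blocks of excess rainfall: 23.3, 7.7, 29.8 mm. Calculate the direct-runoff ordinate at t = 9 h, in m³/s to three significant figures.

Q ≈ 168 m³/s

By discrete convolution, Q_j = Σ (P_i / 10 mm) · U_{j−i}.
At t = 9 h (j=3): Q = (23.3/10)·18.3 + (7.7/10)·25.5 + (29.8/10)·35.4 = 168 m³/s.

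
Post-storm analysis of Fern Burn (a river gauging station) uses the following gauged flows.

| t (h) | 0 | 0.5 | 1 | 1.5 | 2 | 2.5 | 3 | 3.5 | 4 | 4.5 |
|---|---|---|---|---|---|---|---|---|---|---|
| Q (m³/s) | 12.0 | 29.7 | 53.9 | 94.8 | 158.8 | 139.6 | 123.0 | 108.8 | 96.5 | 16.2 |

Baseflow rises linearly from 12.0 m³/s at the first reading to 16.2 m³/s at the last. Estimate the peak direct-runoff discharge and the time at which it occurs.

Subtracting baseflow gives direct-runoff ordinates: 0.00, 17.23, 40.97, 81.40, 144.93, 125.27, 108.20, 93.53, 80.77, 0.00 m³/s.
The maximum is 144.93 m³/s, occurring at the reading for t = 2 h.

Q_p = 144.93 m³/s at t = 2 h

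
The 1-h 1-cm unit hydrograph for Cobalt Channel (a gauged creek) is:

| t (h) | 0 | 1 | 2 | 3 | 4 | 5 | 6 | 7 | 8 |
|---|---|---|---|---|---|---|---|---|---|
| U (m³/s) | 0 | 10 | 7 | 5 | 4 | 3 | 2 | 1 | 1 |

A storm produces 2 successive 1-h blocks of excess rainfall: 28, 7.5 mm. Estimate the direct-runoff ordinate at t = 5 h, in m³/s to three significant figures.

Q ≈ 11.4 m³/s

By discrete convolution, Q_j = Σ (P_i / 10 mm) · U_{j−i}.
At t = 5 h (j=5): Q = (28/10)·3 + (7.5/10)·4 = 11.4 m³/s.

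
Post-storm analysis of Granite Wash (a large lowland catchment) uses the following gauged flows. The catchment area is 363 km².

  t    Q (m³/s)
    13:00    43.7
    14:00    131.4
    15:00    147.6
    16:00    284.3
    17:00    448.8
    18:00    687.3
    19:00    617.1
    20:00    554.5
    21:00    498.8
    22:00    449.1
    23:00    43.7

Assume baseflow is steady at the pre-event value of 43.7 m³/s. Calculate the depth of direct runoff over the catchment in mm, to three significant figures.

Direct runoff: 0.0, 87.7, 103.9, 240.6, 405.1, 643.6, 573.4, 510.8, 455.1, 405.4, 0.0 m³/s; ΣQ_DR = 3426 m³/s.
V = ΣQ_DR · Δt = 3426 × 3600 s = 1.233 × 10^7 m³.
Over A = 363 km², depth = V / A = 34.0 mm.

d ≈ 34.0 mm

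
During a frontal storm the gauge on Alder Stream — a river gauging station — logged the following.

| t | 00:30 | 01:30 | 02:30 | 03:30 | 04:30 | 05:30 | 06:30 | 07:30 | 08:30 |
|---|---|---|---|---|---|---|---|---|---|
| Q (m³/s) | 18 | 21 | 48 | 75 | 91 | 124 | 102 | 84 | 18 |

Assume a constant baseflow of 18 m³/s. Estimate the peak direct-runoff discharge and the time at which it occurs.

Subtracting baseflow gives direct-runoff ordinates: 0.0, 3.0, 30.0, 57.0, 73.0, 106.0, 84.0, 66.0, 0.0 m³/s.
The maximum is 106.0 m³/s, occurring at the reading for t = 05:30.

Q_p = 106.0 m³/s at t = 05:30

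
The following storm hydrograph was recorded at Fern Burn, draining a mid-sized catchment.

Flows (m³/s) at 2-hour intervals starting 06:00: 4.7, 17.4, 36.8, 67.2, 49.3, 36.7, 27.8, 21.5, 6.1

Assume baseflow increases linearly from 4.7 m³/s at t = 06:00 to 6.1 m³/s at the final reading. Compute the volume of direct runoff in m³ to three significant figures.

Direct-runoff ordinates (Q − Q_b): 0.00, 12.53, 31.75, 61.98, 43.90, 31.12, 22.05, 15.57, 0.00 m³/s.
ΣQ_DR = 218.9 m³/s.
With Δt = 2 h = 7200 s, V = ΣQ_DR · Δt = 218.9 × 7200 = 1.58 × 10^6 m³.

V ≈ 1.58 × 10^6 m³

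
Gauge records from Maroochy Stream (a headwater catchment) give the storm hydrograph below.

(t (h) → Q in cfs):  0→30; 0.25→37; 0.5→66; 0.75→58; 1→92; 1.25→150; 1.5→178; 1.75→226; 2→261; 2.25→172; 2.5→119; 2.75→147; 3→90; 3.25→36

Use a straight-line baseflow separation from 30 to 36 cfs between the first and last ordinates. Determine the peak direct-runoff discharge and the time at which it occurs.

Subtracting baseflow gives direct-runoff ordinates: 0.00, 6.54, 35.08, 26.62, 60.15, 117.69, 145.23, 192.77, 227.31, 137.85, 84.38, 111.92, 54.46, 0.00 cfs.
The maximum is 227.31 cfs, occurring at the reading for t = 2 h.

Q_p = 227.31 cfs at t = 2 h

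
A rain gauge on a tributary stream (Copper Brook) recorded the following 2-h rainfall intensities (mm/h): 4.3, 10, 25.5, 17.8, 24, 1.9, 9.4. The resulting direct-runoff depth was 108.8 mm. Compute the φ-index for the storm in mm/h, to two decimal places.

φ ≈ 6.46 mm/h

Only the 5 blocks with intensity above φ contribute runoff: 10, 25.5, 17.8, 24, 9.4 mm/h.
Σ(I−φ)·Δt = d  ⇒  (10+25.5+17.8+24+9.4 − 5φ)·2 = 108.8
φ = (86.70 − 108.8/2) / 5 = 6.46 mm/h.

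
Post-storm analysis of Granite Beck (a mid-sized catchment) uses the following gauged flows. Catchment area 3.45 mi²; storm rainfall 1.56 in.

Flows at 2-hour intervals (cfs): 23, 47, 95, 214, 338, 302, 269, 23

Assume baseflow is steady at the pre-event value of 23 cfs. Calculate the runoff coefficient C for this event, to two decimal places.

ΣQ_DR = 1127 cfs; V = ΣQ_DR·Δt = 8.114 × 10^6 ft³.
Runoff depth d = V / A = 1.012 in.
C = d / P = 1.012 / 1.56 = 0.65.

C ≈ 0.65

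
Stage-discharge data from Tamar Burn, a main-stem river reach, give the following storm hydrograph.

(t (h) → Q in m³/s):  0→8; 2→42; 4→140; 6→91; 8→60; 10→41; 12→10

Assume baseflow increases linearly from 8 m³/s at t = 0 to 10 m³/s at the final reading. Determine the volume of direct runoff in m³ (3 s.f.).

V ≈ 2.37 × 10^6 m³

Direct-runoff ordinates (Q − Q_b): 0.00, 33.67, 131.33, 82.00, 50.67, 31.33, 0.00 m³/s.
ΣQ_DR = 329.0 m³/s.
With Δt = 2 h = 7200 s, V = ΣQ_DR · Δt = 329.0 × 7200 = 2.37 × 10^6 m³.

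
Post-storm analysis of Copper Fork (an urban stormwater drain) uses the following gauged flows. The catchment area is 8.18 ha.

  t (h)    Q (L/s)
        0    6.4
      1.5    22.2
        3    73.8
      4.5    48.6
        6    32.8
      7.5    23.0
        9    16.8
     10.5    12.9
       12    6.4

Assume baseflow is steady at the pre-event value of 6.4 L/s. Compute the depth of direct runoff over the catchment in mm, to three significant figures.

Direct runoff: 0.0, 15.8, 67.4, 42.2, 26.4, 16.6, 10.4, 6.5, 0.0 L/s; ΣQ_DR = 185.3 L/s.
V = ΣQ_DR · Δt = 185.3 × 5400 s = 1.001 × 10^6 L.
Over A = 8.18 ha, depth = V / A = 12.2 mm.

d ≈ 12.2 mm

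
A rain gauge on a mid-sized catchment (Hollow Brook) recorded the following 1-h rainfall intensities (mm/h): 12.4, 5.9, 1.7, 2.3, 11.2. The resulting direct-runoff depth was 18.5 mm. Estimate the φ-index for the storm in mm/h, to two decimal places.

Only the 3 blocks with intensity above φ contribute runoff: 12.4, 5.9, 11.2 mm/h.
Σ(I−φ)·Δt = d  ⇒  (12.4+5.9+11.2 − 3φ)·1 = 18.5
φ = (29.50 − 18.5/1) / 3 = 3.67 mm/h.

φ ≈ 3.67 mm/h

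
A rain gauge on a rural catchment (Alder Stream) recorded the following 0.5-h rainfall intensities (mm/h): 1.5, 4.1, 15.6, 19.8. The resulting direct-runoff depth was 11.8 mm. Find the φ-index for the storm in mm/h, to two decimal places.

Only the 2 blocks with intensity above φ contribute runoff: 15.6, 19.8 mm/h.
Σ(I−φ)·Δt = d  ⇒  (15.6+19.8 − 2φ)·0.5 = 11.8
φ = (35.40 − 11.8/0.5) / 2 = 5.90 mm/h.

φ ≈ 5.90 mm/h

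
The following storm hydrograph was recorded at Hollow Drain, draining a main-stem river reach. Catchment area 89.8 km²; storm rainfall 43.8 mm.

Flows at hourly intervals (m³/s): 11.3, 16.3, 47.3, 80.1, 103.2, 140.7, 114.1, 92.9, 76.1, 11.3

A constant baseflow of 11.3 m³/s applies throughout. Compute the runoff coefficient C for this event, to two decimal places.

C ≈ 0.53

ΣQ_DR = 580.3 m³/s; V = ΣQ_DR·Δt = 2.089 × 10^6 m³.
Runoff depth d = V / A = 23.26 mm.
C = d / P = 23.26 / 43.8 = 0.53.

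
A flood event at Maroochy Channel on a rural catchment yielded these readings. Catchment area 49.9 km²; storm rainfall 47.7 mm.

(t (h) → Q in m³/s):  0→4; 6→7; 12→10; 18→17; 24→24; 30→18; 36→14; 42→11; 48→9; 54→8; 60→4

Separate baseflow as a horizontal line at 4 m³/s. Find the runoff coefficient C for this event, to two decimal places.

ΣQ_DR = 82.00 m³/s; V = ΣQ_DR·Δt = 1.771 × 10^6 m³.
Runoff depth d = V / A = 35.49 mm.
C = d / P = 35.49 / 47.7 = 0.74.

C ≈ 0.74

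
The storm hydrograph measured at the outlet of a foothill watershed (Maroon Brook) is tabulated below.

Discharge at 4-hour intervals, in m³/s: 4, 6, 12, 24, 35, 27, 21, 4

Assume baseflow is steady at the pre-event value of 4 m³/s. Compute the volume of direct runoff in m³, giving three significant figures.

V ≈ 1.45 × 10^6 m³

Direct-runoff ordinates (Q − Q_b): 0.0, 2.0, 8.0, 20.0, 31.0, 23.0, 17.0, 0.0 m³/s.
ΣQ_DR = 101.0 m³/s.
With Δt = 4 h = 14400 s, V = ΣQ_DR · Δt = 101.0 × 14400 = 1.45 × 10^6 m³.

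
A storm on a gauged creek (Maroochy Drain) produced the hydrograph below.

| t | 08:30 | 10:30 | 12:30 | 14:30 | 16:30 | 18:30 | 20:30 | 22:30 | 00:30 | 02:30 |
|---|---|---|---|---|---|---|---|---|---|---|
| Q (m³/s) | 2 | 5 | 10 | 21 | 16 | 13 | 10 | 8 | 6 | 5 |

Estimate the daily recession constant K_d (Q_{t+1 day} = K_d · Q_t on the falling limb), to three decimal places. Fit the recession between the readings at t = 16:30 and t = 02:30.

K_d ≈ 0.061

Between t = 16:30 and t = 02:30 the flow falls from 16 to 5 m³/s over 5×2 h = 10 h.
Per-interval ratio K = (5/16)^(1/5) = 0.7924; K_d = K^(24/2) = 0.061.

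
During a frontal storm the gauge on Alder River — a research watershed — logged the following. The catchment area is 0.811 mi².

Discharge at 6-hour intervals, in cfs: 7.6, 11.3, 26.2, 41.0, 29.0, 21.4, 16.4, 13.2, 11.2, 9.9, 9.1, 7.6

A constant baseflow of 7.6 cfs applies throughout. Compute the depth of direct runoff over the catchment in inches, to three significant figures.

d ≈ 1.29 in

Direct runoff: 0.0, 3.7, 18.6, 33.4, 21.4, 13.8, 8.8, 5.6, 3.6, 2.3, 1.5, 0.0 cfs; ΣQ_DR = 112.7 cfs.
V = ΣQ_DR · Δt = 112.7 × 21600 s = 2.434 × 10^6 ft³.
Over A = 0.811 mi², depth = V / A = 1.29 in.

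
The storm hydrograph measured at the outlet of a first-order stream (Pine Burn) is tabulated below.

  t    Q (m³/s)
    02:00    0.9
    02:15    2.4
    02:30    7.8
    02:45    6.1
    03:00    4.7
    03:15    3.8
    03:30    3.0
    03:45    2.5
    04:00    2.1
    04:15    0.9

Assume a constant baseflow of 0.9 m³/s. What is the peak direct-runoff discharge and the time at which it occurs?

Subtracting baseflow gives direct-runoff ordinates: 0.0, 1.5, 6.9, 5.2, 3.8, 2.9, 2.1, 1.6, 1.2, 0.0 m³/s.
The maximum is 6.9 m³/s, occurring at the reading for t = 02:30.

Q_p = 6.9 m³/s at t = 02:30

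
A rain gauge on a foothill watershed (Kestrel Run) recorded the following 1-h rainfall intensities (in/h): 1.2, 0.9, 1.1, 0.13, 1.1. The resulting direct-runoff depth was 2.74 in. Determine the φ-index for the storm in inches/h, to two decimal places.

Only the 4 blocks with intensity above φ contribute runoff: 1.2, 0.9, 1.1, 1.1 in/h.
Σ(I−φ)·Δt = d  ⇒  (1.2+0.9+1.1+1.1 − 4φ)·1 = 2.74
φ = (4.300 − 2.74/1) / 4 = 0.39 in/h.

φ ≈ 0.39 in/h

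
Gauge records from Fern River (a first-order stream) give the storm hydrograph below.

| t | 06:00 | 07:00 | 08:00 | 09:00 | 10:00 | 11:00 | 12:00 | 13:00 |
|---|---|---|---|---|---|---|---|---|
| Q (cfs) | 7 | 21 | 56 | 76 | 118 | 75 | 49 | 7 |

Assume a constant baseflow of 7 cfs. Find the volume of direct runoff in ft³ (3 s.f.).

V ≈ 1.27 × 10^6 ft³

Direct-runoff ordinates (Q − Q_b): 0.0, 14.0, 49.0, 69.0, 111.0, 68.0, 42.0, 0.0 cfs.
ΣQ_DR = 353.0 cfs.
With Δt = 1 h = 3600 s, V = ΣQ_DR · Δt = 353.0 × 3600 = 1.27 × 10^6 ft³.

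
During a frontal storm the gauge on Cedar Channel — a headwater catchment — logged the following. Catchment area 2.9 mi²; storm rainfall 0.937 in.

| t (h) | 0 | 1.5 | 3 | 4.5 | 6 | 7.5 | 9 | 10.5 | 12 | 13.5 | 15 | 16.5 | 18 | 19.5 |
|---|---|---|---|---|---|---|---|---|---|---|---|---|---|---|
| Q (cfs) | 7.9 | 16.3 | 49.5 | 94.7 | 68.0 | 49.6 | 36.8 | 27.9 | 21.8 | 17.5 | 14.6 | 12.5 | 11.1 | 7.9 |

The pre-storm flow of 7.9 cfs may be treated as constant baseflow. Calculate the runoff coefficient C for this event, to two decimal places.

ΣQ_DR = 325.5 cfs; V = ΣQ_DR·Δt = 1.758 × 10^6 ft³.
Runoff depth d = V / A = 0.2609 in.
C = d / P = 0.2609 / 0.937 = 0.28.

C ≈ 0.28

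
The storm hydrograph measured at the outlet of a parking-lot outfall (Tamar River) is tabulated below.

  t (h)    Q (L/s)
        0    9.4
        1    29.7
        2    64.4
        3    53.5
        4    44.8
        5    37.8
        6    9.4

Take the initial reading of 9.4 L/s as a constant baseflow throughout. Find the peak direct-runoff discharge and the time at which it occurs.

Subtracting baseflow gives direct-runoff ordinates: 0.0, 20.3, 55.0, 44.1, 35.4, 28.4, 0.0 L/s.
The maximum is 55.0 L/s, occurring at the reading for t = 2 h.

Q_p = 55.0 L/s at t = 2 h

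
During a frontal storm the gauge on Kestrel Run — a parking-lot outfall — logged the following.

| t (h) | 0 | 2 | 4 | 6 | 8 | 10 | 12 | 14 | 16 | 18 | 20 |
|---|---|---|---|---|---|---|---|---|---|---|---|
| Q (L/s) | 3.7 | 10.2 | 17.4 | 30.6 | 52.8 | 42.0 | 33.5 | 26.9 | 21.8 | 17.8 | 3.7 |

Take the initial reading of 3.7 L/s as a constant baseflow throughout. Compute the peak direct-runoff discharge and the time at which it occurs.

Q_p = 49.1 L/s at t = 8 h

Subtracting baseflow gives direct-runoff ordinates: 0.0, 6.5, 13.7, 26.9, 49.1, 38.3, 29.8, 23.2, 18.1, 14.1, 0.0 L/s.
The maximum is 49.1 L/s, occurring at the reading for t = 8 h.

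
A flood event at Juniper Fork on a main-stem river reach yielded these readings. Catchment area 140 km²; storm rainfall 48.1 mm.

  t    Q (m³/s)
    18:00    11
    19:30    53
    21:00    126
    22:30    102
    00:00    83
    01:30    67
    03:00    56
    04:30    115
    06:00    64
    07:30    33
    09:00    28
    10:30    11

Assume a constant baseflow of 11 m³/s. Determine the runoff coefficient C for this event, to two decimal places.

ΣQ_DR = 617.0 m³/s; V = ΣQ_DR·Δt = 3.332 × 10^6 m³.
Runoff depth d = V / A = 23.80 mm.
C = d / P = 23.80 / 48.1 = 0.49.

C ≈ 0.49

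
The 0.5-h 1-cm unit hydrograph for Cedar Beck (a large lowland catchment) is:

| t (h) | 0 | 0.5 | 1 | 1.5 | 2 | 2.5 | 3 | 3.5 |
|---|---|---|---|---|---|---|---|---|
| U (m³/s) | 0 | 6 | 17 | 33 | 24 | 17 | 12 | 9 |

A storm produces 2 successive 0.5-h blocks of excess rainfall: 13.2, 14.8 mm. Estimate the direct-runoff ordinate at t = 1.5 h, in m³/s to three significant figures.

By discrete convolution, Q_j = Σ (P_i / 10 mm) · U_{j−i}.
At t = 1.5 h (j=3): Q = (13.2/10)·33 + (14.8/10)·17 = 68.7 m³/s.

Q ≈ 68.7 m³/s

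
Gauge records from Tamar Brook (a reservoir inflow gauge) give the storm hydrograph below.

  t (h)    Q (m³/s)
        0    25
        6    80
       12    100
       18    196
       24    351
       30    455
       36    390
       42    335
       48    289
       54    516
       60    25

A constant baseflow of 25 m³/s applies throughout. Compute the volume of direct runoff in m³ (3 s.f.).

Direct-runoff ordinates (Q − Q_b): 0.0, 55.0, 75.0, 171.0, 326.0, 430.0, 365.0, 310.0, 264.0, 491.0, 0.0 m³/s.
ΣQ_DR = 2487 m³/s.
With Δt = 6 h = 21600 s, V = ΣQ_DR · Δt = 2487 × 21600 = 5.37 × 10^7 m³.

V ≈ 5.37 × 10^7 m³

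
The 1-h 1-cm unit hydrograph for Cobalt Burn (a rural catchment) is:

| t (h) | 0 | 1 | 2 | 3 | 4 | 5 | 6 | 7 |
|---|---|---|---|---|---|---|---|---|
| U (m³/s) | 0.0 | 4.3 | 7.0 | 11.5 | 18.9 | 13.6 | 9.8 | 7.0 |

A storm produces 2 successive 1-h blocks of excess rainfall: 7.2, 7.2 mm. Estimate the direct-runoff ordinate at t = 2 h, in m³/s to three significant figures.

By discrete convolution, Q_j = Σ (P_i / 10 mm) · U_{j−i}.
At t = 2 h (j=2): Q = (7.2/10)·7.0 + (7.2/10)·4.3 = 8.14 m³/s.

Q ≈ 8.14 m³/s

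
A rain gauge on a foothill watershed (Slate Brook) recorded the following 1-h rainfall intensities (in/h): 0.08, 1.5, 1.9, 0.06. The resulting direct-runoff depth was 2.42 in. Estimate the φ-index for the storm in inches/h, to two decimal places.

Only the 2 blocks with intensity above φ contribute runoff: 1.5, 1.9 in/h.
Σ(I−φ)·Δt = d  ⇒  (1.5+1.9 − 2φ)·1 = 2.42
φ = (3.400 − 2.42/1) / 2 = 0.49 in/h.

φ ≈ 0.49 in/h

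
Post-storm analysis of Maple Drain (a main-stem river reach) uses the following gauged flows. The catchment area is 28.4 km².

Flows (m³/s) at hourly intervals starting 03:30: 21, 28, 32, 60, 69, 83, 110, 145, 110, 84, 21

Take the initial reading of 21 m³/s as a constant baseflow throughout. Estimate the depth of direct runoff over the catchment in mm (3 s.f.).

d ≈ 67.4 mm

Direct runoff: 0.0, 7.0, 11.0, 39.0, 48.0, 62.0, 89.0, 124.0, 89.0, 63.0, 0.0 m³/s; ΣQ_DR = 532.0 m³/s.
V = ΣQ_DR · Δt = 532.0 × 3600 s = 1.915 × 10^6 m³.
Over A = 28.4 km², depth = V / A = 67.4 mm.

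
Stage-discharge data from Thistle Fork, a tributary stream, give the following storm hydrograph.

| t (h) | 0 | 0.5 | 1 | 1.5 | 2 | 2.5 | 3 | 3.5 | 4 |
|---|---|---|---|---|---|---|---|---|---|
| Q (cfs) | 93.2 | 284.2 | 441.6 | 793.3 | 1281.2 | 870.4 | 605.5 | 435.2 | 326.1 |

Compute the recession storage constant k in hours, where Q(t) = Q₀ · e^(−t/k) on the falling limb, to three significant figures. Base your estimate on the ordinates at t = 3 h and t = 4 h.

k ≈ 1.62 h

On the falling limb, Q drops from 605.5 to 326.1 cfs between t = 3 h and t = 4 h (Δt = 1 h).
k = −Δt / ln(Q₂/Q₁) = −1 / ln(326.1/605.5) = 1.62 h.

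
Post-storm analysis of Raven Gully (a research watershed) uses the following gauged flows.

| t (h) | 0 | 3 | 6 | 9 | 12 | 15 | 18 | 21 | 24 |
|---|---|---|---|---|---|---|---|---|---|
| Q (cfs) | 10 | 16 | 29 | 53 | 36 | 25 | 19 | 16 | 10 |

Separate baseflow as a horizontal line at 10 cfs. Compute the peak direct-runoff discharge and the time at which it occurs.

Subtracting baseflow gives direct-runoff ordinates: 0.0, 6.0, 19.0, 43.0, 26.0, 15.0, 9.0, 6.0, 0.0 cfs.
The maximum is 43.0 cfs, occurring at the reading for t = 9 h.

Q_p = 43.0 cfs at t = 9 h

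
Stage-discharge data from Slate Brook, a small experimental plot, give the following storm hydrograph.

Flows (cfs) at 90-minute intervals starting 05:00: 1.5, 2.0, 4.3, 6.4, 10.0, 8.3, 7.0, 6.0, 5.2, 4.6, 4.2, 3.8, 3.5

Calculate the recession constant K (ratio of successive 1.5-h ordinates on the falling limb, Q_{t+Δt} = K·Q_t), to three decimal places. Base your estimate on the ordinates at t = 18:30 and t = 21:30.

K ≈ 0.909

Using the recession-limb readings at t = 18:30 and t = 21:30: Q falls from 4.6 to 3.8 cfs over 2 intervals.
K = (Q₂/Q₁)^(1/2) = (3.8/4.6)^(1/2) = 0.909.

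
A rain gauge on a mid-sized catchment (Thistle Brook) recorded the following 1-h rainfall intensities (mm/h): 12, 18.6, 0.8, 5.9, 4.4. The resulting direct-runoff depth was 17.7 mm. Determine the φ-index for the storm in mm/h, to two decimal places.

φ ≈ 6.45 mm/h

Only the 2 blocks with intensity above φ contribute runoff: 12, 18.6 mm/h.
Σ(I−φ)·Δt = d  ⇒  (12+18.6 − 2φ)·1 = 17.7
φ = (30.60 − 17.7/1) / 2 = 6.45 mm/h.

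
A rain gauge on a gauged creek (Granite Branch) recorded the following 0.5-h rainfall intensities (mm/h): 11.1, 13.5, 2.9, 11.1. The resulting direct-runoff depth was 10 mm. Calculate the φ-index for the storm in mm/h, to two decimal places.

Only the 3 blocks with intensity above φ contribute runoff: 11.1, 13.5, 11.1 mm/h.
Σ(I−φ)·Δt = d  ⇒  (11.1+13.5+11.1 − 3φ)·0.5 = 10
φ = (35.70 − 10/0.5) / 3 = 5.23 mm/h.

φ ≈ 5.23 mm/h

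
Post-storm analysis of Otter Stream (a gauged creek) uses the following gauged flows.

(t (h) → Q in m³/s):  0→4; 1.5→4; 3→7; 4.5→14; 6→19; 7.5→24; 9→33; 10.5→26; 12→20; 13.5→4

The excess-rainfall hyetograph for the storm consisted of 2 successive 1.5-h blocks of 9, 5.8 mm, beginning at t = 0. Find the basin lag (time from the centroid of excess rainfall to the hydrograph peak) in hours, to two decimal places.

t_L ≈ 7.66 h

Centroid of excess rainfall: t_c = Σ P_i·t̄_i / ΣP_i = 1.3378 h (block centres at 0.75, 2.25 h).
Hydrograph peak occurs at t = 9 h, so basin lag t_L = 9 − 1.3378 = 7.66 h.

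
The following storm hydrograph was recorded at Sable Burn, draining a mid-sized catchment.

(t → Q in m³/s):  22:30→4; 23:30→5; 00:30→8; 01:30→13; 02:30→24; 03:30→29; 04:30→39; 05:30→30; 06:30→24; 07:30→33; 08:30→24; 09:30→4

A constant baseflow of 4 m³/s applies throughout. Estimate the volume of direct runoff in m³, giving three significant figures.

V ≈ 6.80 × 10^5 m³

Direct-runoff ordinates (Q − Q_b): 0.0, 1.0, 4.0, 9.0, 20.0, 25.0, 35.0, 26.0, 20.0, 29.0, 20.0, 0.0 m³/s.
ΣQ_DR = 189.0 m³/s.
With Δt = 1 h = 3600 s, V = ΣQ_DR · Δt = 189.0 × 3600 = 6.80 × 10^5 m³.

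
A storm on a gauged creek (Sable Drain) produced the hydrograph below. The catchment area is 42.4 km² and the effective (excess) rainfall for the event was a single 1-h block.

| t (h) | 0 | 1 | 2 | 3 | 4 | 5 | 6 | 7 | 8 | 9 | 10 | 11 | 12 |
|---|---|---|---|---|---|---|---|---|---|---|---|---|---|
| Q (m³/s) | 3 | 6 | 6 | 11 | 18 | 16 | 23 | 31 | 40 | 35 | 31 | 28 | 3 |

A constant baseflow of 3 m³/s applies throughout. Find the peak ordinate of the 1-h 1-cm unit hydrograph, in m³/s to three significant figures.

U_p ≈ 20.6 m³/s

Direct runoff: 0.0, 3.0, 3.0, 8.0, 15.0, 13.0, 20.0, 28.0, 37.0, 32.0, 28.0, 25.0, 0.0 m³/s; ΣQ_DR = 212.0 m³/s, peak = 37.0 m³/s.
Runoff depth d = ΣQ_DR·Δt / A = 212.0 × 3600 / (42.4 km²) = 18.00 mm.
The 1-cm UH is the DRH scaled by (10 mm)/d, so U_p = 37.0 × 10/18.00 = 20.6 m³/s.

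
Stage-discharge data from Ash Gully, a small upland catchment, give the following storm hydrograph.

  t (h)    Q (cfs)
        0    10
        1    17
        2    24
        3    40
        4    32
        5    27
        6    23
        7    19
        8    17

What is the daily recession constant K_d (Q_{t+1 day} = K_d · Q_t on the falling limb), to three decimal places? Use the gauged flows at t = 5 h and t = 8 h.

Between t = 5 h and t = 8 h the flow falls from 27 to 17 cfs over 3×1 h = 3 h.
Per-interval ratio K = (17/27)^(1/3) = 0.8571; K_d = K^(24/1) = 0.025.

K_d ≈ 0.025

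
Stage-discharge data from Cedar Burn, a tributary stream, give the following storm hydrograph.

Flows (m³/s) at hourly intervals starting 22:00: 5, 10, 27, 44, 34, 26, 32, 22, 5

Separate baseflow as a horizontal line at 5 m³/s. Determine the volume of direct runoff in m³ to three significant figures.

V ≈ 5.76 × 10^5 m³

Direct-runoff ordinates (Q − Q_b): 0.0, 5.0, 22.0, 39.0, 29.0, 21.0, 27.0, 17.0, 0.0 m³/s.
ΣQ_DR = 160.0 m³/s.
With Δt = 1 h = 3600 s, V = ΣQ_DR · Δt = 160.0 × 3600 = 5.76 × 10^5 m³.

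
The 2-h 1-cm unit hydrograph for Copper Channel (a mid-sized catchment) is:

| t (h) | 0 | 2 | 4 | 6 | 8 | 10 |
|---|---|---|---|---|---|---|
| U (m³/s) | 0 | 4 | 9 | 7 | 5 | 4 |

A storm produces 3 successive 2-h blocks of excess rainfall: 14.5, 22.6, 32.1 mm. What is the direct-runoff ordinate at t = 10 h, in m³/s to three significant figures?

Q ≈ 39.6 m³/s

By discrete convolution, Q_j = Σ (P_i / 10 mm) · U_{j−i}.
At t = 10 h (j=5): Q = (14.5/10)·4 + (22.6/10)·5 + (32.1/10)·7 = 39.6 m³/s.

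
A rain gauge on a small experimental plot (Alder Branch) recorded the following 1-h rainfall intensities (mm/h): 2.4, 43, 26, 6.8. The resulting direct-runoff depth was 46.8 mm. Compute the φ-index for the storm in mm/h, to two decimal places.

Only the 2 blocks with intensity above φ contribute runoff: 43, 26 mm/h.
Σ(I−φ)·Δt = d  ⇒  (43+26 − 2φ)·1 = 46.8
φ = (69.00 − 46.8/1) / 2 = 11.10 mm/h.

φ ≈ 11.10 mm/h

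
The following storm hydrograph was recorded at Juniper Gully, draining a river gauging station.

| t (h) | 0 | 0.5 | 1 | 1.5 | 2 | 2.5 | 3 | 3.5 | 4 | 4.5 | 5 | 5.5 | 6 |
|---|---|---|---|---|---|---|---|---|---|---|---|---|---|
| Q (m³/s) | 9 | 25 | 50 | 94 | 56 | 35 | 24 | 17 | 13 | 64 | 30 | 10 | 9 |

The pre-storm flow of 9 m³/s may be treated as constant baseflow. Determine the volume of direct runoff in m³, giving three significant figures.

V ≈ 5.74 × 10^5 m³

Direct-runoff ordinates (Q − Q_b): 0.0, 16.0, 41.0, 85.0, 47.0, 26.0, 15.0, 8.0, 4.0, 55.0, 21.0, 1.0, 0.0 m³/s.
ΣQ_DR = 319.0 m³/s.
With Δt = 0.5 h = 1800 s, V = ΣQ_DR · Δt = 319.0 × 1800 = 5.74 × 10^5 m³.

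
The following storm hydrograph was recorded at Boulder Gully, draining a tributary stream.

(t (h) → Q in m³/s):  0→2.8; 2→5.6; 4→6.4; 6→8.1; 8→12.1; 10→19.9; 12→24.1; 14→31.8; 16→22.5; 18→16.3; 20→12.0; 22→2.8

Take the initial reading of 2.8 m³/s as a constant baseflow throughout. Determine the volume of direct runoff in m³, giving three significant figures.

V ≈ 9.42 × 10^5 m³

Direct-runoff ordinates (Q − Q_b): 0.0, 2.8, 3.6, 5.3, 9.3, 17.1, 21.3, 29.0, 19.7, 13.5, 9.2, 0.0 m³/s.
ΣQ_DR = 130.8 m³/s.
With Δt = 2 h = 7200 s, V = ΣQ_DR · Δt = 130.8 × 7200 = 9.42 × 10^5 m³.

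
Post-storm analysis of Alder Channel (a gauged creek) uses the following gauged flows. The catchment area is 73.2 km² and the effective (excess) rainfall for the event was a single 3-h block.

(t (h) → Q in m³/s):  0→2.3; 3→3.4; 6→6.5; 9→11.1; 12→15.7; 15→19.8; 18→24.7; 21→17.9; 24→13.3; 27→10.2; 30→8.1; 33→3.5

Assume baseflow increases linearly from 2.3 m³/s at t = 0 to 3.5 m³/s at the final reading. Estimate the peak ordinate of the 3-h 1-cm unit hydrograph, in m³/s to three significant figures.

Direct runoff: 0.00, 0.99, 3.98, 8.47, 12.96, 16.95, 21.75, 14.84, 10.13, 6.92, 4.71, 0.00 m³/s; ΣQ_DR = 101.7 m³/s, peak = 21.75 m³/s.
Runoff depth d = ΣQ_DR·Δt / A = 101.7 × 10800 / (73.2 km²) = 15.00 mm.
The 1-cm UH is the DRH scaled by (10 mm)/d, so U_p = 21.75 × 10/15.00 = 14.5 m³/s.

U_p ≈ 14.5 m³/s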